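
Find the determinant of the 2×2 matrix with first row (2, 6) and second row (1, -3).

det = 2·(-3) − 6·1 = -6 − 6 = -12

The determinant is -12.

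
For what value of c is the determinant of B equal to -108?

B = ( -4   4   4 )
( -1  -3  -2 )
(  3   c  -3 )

Expanding along the row containing c, det(B) is linear in c: det(B) = (-12)·c + (-36).
Set (-12)·c + (-36) = -108  ⇒  (-12)·c = -72  ⇒  c = 6.

c = 6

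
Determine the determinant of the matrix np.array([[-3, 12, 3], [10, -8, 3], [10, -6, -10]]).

Expand along row 1:
  + (-3) · |-8 3; -6 -10| = (-3)·(80 − (-18)) = -294
  − 12 · |10 3; 10 -10| = −12·(-100 − 30) = 1560
  + 3 · |10 -8; 10 -6| = 3·(-60 − (-80)) = 60
Sum: (-294) + (1560) + (60) = 1326

The determinant is 1326.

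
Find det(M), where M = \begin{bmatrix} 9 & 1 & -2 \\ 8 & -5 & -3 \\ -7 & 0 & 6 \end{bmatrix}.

-227

Expand along row 3:
  + (-7) · |1 -2; -5 -3| = (-7)·(-3 − 10) = 91
  + 6 · |9 1; 8 -5| = 6·(-45 − 8) = -318
Sum: (91) + (-318) = -227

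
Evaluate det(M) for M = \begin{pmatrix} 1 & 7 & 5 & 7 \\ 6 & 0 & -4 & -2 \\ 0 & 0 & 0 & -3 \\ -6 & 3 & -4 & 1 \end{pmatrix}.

|M| = 1314

Expand along row 3 (it has 3 zeros):
  − (-3) · M_34   where M_34 = det([1 7 5; 6 0 -4; -6 3 -4]) = 438
det = (-1)·(-3)·(438) = 1314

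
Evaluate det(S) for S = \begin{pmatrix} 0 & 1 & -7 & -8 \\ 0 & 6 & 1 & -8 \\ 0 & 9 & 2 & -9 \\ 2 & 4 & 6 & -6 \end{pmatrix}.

Expand along column 1 (it has 3 zeros):
  − (2) · M_41   where M_41 = det([1 -7 -8; 6 1 -8; 9 2 -9]) = 109
det = (-1)·(2)·(109) = -218

|S| = -218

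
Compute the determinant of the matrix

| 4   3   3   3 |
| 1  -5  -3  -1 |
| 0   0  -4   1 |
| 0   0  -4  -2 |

-276

The matrix is block upper-triangular with a 2×2 block and a 2×2 block on the diagonal, so its determinant equals the product of the determinants of the diagonal blocks.
det of the 2×2 block = -23
det of the 2×2 block = 12
det = (-23)·(12) = -276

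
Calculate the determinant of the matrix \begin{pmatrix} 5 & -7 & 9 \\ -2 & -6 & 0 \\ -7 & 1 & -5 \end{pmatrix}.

Expand along column 3:
  + 9 · |-2 -6; -7 1| = 9·(-2 − 42) = -396
  + (-5) · |5 -7; -2 -6| = (-5)·(-30 − 14) = 220
Sum: (-396) + (220) = -176

-176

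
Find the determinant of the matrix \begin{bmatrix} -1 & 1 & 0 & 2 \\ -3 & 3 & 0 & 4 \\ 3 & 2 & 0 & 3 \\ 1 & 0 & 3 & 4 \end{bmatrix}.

Expand along column 3 (it has 3 zeros):
  − (3) · M_43   where M_43 = det([-1 1 2; -3 3 4; 3 2 3]) = -10
det = (-1)·(3)·(-10) = 30

30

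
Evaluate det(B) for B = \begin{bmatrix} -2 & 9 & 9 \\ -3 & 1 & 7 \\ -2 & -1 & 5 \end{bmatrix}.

Expand along column 1:
  + (-2) · |1 7; -1 5| = (-2)·(5 − (-7)) = -24
  − (-3) · |9 9; -1 5| = −(-3)·(45 − (-9)) = 162
  + (-2) · |9 9; 1 7| = (-2)·(63 − 9) = -108
Sum: (-24) + (162) + (-108) = 30

The determinant is 30.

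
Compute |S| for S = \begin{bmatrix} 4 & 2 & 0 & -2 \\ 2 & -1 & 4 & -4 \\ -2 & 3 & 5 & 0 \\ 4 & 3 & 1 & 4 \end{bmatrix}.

Expand along row 1 (it has 1 zero):
  + (4) · M_11   where M_11 = det([-1 4 -4; 3 5 0; 3 1 4]) = -20
  − (2) · M_12   where M_12 = det([2 4 -4; -2 5 0; 4 1 4]) = 160
  − (-2) · M_14   where M_14 = det([2 -1 4; -2 3 5; 4 3 1]) = -118
det = (+1)·(4)·(-20) + (-1)·(2)·(160) + (-1)·(-2)·(-118) = -636

|S| = -636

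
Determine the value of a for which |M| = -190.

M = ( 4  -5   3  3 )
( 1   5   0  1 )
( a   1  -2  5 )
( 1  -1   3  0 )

Expanding along the column containing a, det(M) is linear in a: det(M) = (57)·a + (-247).
Set (57)·a + (-247) = -190  ⇒  (57)·a = 57  ⇒  a = 1.

a = 1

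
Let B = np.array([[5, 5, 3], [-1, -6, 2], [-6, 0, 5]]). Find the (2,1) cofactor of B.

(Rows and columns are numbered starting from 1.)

Delete row 2 and column 1; the remaining 2×2 submatrix is [5 3; 0 5].
Its determinant is 5·5 − 3·0 = 25.
The cofactor carries sign (−1)^(2+1) = −1, so C_{2,1} = −(25) = -25.

The cofactor is -25.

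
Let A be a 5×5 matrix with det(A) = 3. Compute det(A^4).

81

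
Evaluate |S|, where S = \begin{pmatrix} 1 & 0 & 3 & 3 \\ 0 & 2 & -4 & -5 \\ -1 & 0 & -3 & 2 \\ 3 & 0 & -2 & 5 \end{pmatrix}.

110

Expand along column 2 (it has 3 zeros):
  + (2) · M_22   where M_22 = det([1 3 3; -1 -3 2; 3 -2 5]) = 55
det = (+1)·(2)·(55) = 110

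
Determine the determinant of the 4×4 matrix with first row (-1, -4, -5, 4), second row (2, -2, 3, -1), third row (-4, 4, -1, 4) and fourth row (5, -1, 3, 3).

561

Expand along row 1:
  + (-1) · M_11   where M_11 = det([-2 3 -1; 4 -1 4; -1 3 3]) = -29
  − (-4) · M_12   where M_12 = det([2 3 -1; -4 -1 4; 5 3 3]) = 73
  + (-5) · M_13   where M_13 = det([2 -2 -1; -4 4 4; 5 -1 3]) = -16
  − (4) · M_14   where M_14 = det([2 -2 3; -4 4 -1; 5 -1 3]) = -40
det = (+1)·(-1)·(-29) + (-1)·(-4)·(73) + (+1)·(-5)·(-16) + (-1)·(4)·(-40) = 561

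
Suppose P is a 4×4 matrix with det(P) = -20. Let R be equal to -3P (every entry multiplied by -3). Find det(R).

For a 4×4 matrix, det(-3P) = (-3)^4·det(P) = 81·det(P).
det(R) = (81)·(-20) = -1620

|R| = -1620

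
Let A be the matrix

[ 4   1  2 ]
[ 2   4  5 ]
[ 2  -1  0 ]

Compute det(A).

Expand along column 3:
  + 2 · |2 4; 2 -1| = 2·(-2 − 8) = -20
  − 5 · |4 1; 2 -1| = −5·(-4 − 2) = 30
Sum: (-20) + (30) = 10

det(A) = 10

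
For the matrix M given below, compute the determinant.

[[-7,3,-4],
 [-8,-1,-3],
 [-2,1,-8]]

The determinant is -211.

Expand along row 1:
  + (-7) · |-1 -3; 1 -8| = (-7)·(8 − (-3)) = -77
  − 3 · |-8 -3; -2 -8| = −3·(64 − 6) = -174
  + (-4) · |-8 -1; -2 1| = (-4)·(-8 − 2) = 40
Sum: (-77) + (-174) + (40) = -211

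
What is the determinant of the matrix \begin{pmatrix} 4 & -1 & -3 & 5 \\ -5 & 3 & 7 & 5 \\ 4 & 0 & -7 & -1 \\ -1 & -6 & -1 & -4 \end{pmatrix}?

Expand along row 3 (it has 1 zero):
  + (4) · M_31   where M_31 = det([-1 -3 5; 3 7 5; -6 -1 -4]) = 272
  + (-7) · M_33   where M_33 = det([4 -1 5; -5 3 5; -1 -6 -4]) = 262
  − (-1) · M_34   where M_34 = det([4 -1 -3; -5 3 7; -1 -6 -1]) = 69
det = (+1)·(4)·(272) + (+1)·(-7)·(262) + (-1)·(-1)·(69) = -677

The determinant is -677.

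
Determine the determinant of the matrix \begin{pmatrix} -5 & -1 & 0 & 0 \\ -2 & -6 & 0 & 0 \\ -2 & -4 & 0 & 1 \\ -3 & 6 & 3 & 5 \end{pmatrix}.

The determinant is -84.

The matrix is block lower-triangular with a 2×2 block and a 2×2 block on the diagonal, so its determinant equals the product of the determinants of the diagonal blocks.
det of the 2×2 block = 28
det of the 2×2 block = -3
det = (28)·(-3) = -84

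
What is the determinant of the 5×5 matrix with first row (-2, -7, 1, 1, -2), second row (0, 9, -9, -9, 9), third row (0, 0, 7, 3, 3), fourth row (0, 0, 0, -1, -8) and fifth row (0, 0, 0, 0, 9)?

1134

The matrix is upper triangular, so the determinant is the product of the diagonal entries:
det = (-2) · (9) · (7) · (-1) · (9) = 1134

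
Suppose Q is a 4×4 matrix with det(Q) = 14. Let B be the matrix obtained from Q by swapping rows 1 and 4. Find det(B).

Swapping two rows multiplies the determinant by −1.
det(B) = (-1)·(14) = -14

|B| = -14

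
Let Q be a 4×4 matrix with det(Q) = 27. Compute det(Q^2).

det(Q^2) = (det Q)^2 = (27)^2 = 729

729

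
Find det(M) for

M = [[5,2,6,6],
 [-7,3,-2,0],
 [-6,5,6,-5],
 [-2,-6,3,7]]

Expand along row 2 (it has 1 zero):
  − (-7) · M_21   where M_21 = det([2 6 6; 5 6 -5; -6 3 7]) = 390
  + (3) · M_22   where M_22 = det([5 6 6; -6 6 -5; -2 3 7]) = 561
  − (-2) · M_23   where M_23 = det([5 2 6; -6 5 -5; -2 -6 7]) = 405
det = (-1)·(-7)·(390) + (+1)·(3)·(561) + (-1)·(-2)·(405) = 5223

5223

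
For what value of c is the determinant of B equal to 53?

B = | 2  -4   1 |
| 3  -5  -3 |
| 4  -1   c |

-3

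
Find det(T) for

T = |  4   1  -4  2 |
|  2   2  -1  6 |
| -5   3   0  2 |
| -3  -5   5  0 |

Expand along row 3 (it has 1 zero):
  + (-5) · M_31   where M_31 = det([1 -4 2; 2 -1 6; -5 5 0]) = 100
  − (3) · M_32   where M_32 = det([4 -4 2; 2 -1 6; -3 5 0]) = -34
  − (2) · M_34   where M_34 = det([4 1 -4; 2 2 -1; -3 -5 5]) = 29
det = (+1)·(-5)·(100) + (-1)·(3)·(-34) + (-1)·(2)·(29) = -456

-456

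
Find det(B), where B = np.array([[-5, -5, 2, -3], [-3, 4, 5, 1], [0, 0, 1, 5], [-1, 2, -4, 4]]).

|B| = -1174

Expand along row 3 (it has 2 zeros):
  + (1) · M_33   where M_33 = det([-5 -5 -3; -3 4 1; -1 2 4]) = -119
  − (5) · M_34   where M_34 = det([-5 -5 2; -3 4 5; -1 2 -4]) = 211
det = (+1)·(1)·(-119) + (-1)·(5)·(211) = -1174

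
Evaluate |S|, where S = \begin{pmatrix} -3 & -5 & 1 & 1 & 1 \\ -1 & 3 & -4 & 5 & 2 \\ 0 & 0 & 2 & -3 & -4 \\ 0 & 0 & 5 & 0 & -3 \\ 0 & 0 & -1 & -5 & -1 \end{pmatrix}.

The determinant is -644.

S is block upper-triangular with a 2×2 block and a 3×3 block on the diagonal, so its determinant equals the product of the determinants of the diagonal blocks.
det of the 2×2 block = -14
det of the 3×3 block = 46
det = (-14)·(46) = -644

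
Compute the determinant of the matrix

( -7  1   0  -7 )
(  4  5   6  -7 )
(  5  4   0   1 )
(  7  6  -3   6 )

Expand along column 3 (it has 2 zeros):
  − (6) · M_23   where M_23 = det([-7 1 -7; 5 4 1; 7 6 6]) = -163
  − (-3) · M_43   where M_43 = det([-7 1 -7; 4 5 -7; 5 4 1]) = -207
det = (-1)·(6)·(-163) + (-1)·(-3)·(-207) = 357

357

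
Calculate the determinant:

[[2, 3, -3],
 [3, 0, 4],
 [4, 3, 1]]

-12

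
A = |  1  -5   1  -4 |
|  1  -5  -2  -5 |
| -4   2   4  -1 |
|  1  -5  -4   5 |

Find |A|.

-576

Expand along row 1:
  + (1) · M_11   where M_11 = det([-5 -2 -5; 2 4 -1; -5 -4 5]) = -130
  − (-5) · M_12   where M_12 = det([1 -2 -5; -4 4 -1; 1 -4 5]) = -82
  + (1) · M_13   where M_13 = det([1 -5 -5; -4 2 -1; 1 -5 5]) = -180
  − (-4) · M_14   where M_14 = det([1 -5 -2; -4 2 4; 1 -5 -4]) = 36
det = (+1)·(1)·(-130) + (-1)·(-5)·(-82) + (+1)·(1)·(-180) + (-1)·(-4)·(36) = -576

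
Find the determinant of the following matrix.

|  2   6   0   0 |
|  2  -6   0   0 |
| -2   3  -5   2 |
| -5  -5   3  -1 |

The matrix is block lower-triangular with a 2×2 block and a 2×2 block on the diagonal, so its determinant equals the product of the determinants of the diagonal blocks.
det of the 2×2 block = -24
det of the 2×2 block = -1
det = (-24)·(-1) = 24

24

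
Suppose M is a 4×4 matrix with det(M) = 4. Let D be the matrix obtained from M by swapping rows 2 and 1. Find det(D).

|D| = -4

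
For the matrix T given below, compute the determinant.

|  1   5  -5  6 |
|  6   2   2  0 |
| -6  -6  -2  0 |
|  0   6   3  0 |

det(T) = 432

Expand along column 4 (it has 3 zeros):
  − (6) · M_14   where M_14 = det([6 2 2; -6 -6 -2; 0 6 3]) = -72
det = (-1)·(6)·(-72) = 432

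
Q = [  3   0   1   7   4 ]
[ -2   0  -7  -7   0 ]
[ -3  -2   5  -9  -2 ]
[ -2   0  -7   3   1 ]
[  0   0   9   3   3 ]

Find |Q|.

|Q| = -2592

Expand along column 2 (it has 4 zeros):
  − (-2) · M_32   where M_32 = det([3 1 7 4; -2 -7 -7 0; -2 -7 3 1; 0 9 3 3]) = -1296
det = (-1)·(-2)·(-1296) = -2592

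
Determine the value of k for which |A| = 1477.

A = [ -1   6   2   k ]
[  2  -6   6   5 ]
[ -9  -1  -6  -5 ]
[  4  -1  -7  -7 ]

0

Expanding along the column containing k, det(A) is linear in k: det(A) = (-602)·k + (1477).
Set (-602)·k + (1477) = 1477  ⇒  (-602)·k = 0  ⇒  k = 0.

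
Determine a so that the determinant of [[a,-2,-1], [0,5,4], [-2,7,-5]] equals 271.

Expanding along the column containing a, det(A) is linear in a: det(A) = (-53)·a + (6).
Set (-53)·a + (6) = 271  ⇒  (-53)·a = 265  ⇒  a = -5.

-5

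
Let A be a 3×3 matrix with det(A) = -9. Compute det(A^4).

det(A^4) = (det A)^4 = (-9)^4 = 6561

6561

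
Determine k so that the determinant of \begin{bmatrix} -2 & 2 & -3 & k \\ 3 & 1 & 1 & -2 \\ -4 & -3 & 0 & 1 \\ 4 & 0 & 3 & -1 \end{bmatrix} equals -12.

Expanding along the row containing k, det(B) is linear in k: det(B) = (3)·k + (-9).
Set (3)·k + (-9) = -12  ⇒  (3)·k = -3  ⇒  k = -1.

-1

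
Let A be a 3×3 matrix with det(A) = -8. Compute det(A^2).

64

det(A^2) = (det A)^2 = (-8)^2 = 64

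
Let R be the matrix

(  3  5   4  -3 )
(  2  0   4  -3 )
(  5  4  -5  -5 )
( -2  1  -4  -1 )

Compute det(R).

Expand along row 2 (it has 1 zero):
  − (2) · M_21   where M_21 = det([5 4 -3; 4 -5 -5; 1 -4 -1]) = -46
  − (4) · M_23   where M_23 = det([3 5 -3; 5 4 -5; -2 1 -1]) = 39
  + (-3) · M_24   where M_24 = det([3 5 4; 5 4 -5; -2 1 -4]) = 169
det = (-1)·(2)·(-46) + (-1)·(4)·(39) + (+1)·(-3)·(169) = -571

-571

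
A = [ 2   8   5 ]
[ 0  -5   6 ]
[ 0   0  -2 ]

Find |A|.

det(A) = 20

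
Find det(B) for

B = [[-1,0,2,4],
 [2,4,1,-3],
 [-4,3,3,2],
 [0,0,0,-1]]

-35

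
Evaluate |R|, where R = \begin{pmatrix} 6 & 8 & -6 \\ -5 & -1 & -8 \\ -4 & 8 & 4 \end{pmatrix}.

1040

Expand along row 1:
  + 6 · |-1 -8; 8 4| = 6·(-4 − (-64)) = 360
  − 8 · |-5 -8; -4 4| = −8·(-20 − 32) = 416
  + (-6) · |-5 -1; -4 8| = (-6)·(-40 − 4) = 264
Sum: (360) + (416) + (264) = 1040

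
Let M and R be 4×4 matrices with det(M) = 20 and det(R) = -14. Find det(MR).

det(MR) = -280

det(MR) = det(M)·det(R) = (20)·(-14) = -280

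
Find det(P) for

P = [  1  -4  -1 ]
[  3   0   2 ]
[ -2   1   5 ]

71

Expand along row 2:
  − 3 · |-4 -1; 1 5| = −3·(-20 − (-1)) = 57
  − 2 · |1 -4; -2 1| = −2·(1 − 8) = 14
Sum: (57) + (14) = 71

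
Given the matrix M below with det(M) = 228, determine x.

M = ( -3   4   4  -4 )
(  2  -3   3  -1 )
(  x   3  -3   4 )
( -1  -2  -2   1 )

Expanding along the row containing x, det(M) is linear in x: det(M) = (-24)·x + (132).
Set (-24)·x + (132) = 228  ⇒  (-24)·x = 96  ⇒  x = -4.

-4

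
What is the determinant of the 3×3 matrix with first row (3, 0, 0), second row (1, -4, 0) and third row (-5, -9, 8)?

The matrix is lower triangular, so the determinant is the product of the diagonal entries:
det = (3) · (-4) · (8) = -96

The determinant is -96.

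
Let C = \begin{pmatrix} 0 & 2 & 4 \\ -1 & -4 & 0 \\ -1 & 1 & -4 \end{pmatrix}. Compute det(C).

Expand along column 1:
  − (-1) · |2 4; 1 -4| = −(-1)·(-8 − 4) = -12
  + (-1) · |2 4; -4 0| = (-1)·(0 − (-16)) = -16
Sum: (-12) + (-16) = -28

det(C) = -28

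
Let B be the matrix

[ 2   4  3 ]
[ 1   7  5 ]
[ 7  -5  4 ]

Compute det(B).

|B| = 68

Expand along column 1:
  + 2 · |7 5; -5 4| = 2·(28 − (-25)) = 106
  − 1 · |4 3; -5 4| = −1·(16 − (-15)) = -31
  + 7 · |4 3; 7 5| = 7·(20 − 21) = -7
Sum: (106) + (-31) + (-7) = 68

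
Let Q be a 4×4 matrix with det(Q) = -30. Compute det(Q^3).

-27000

det(Q^3) = (det Q)^3 = (-30)^3 = -27000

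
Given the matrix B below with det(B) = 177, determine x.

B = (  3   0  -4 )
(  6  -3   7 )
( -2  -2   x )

-7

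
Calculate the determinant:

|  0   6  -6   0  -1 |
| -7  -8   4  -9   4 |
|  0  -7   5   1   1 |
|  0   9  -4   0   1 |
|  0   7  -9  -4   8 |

The determinant is -2835.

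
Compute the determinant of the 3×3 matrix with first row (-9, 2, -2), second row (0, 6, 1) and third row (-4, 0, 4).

Expand along row 2:
  + 6 · |-9 -2; -4 4| = 6·(-36 − 8) = -264
  − 1 · |-9 2; -4 0| = −1·(0 − (-8)) = -8
Sum: (-264) + (-8) = -272

-272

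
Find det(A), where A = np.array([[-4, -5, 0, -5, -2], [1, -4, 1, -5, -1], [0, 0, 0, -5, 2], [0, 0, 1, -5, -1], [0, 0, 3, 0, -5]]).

The determinant is 420.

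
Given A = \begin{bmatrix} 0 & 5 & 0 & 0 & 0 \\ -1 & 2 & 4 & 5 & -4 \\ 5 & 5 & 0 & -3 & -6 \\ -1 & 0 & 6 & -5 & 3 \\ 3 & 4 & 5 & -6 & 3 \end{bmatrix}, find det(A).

Expand along row 1 (it has 4 zeros):
  − (5) · M_12   where M_12 = det([-1 4 5 -4; 5 0 -3 -6; -1 6 -5 3; 3 5 -6 3]) = 1334
det = (-1)·(5)·(1334) = -6670

The determinant is -6670.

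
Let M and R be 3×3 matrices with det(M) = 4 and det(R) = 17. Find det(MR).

det(MR) = det(M)·det(R) = (4)·(17) = 68

The determinant is 68.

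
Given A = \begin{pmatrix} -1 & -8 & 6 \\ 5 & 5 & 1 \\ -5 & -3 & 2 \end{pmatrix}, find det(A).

Expand along row 1:
  + (-1) · |5 1; -3 2| = (-1)·(10 − (-3)) = -13
  − (-8) · |5 1; -5 2| = −(-8)·(10 − (-5)) = 120
  + 6 · |5 5; -5 -3| = 6·(-15 − (-25)) = 60
Sum: (-13) + (120) + (60) = 167

det(A) = 167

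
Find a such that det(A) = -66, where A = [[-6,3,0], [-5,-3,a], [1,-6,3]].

Expanding along the column containing a, det(A) is linear in a: det(A) = (-33)·a + (99).
Set (-33)·a + (99) = -66  ⇒  (-33)·a = -165  ⇒  a = 5.

a = 5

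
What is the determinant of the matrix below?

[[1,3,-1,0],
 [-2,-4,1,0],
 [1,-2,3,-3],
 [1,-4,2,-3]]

Expand along column 4 (it has 2 zeros):
  − (-3) · M_34   where M_34 = det([1 3 -1; -2 -4 1; 1 -4 2]) = -1
  + (-3) · M_44   where M_44 = det([1 3 -1; -2 -4 1; 1 -2 3]) = 3
det = (-1)·(-3)·(-1) + (+1)·(-3)·(3) = -12

The determinant is -12.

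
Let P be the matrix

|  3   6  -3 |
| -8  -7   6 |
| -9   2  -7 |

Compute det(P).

Expand along row 1:
  + 3 · |-7 6; 2 -7| = 3·(49 − 12) = 111
  − 6 · |-8 6; -9 -7| = −6·(56 − (-54)) = -660
  + (-3) · |-8 -7; -9 2| = (-3)·(-16 − 63) = 237
Sum: (111) + (-660) + (237) = -312

The determinant is -312.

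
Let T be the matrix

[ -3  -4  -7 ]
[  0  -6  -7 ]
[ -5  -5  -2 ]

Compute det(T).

Expand along row 2:
  + (-6) · |-3 -7; -5 -2| = (-6)·(6 − 35) = 174
  − (-7) · |-3 -4; -5 -5| = −(-7)·(15 − 20) = -35
Sum: (174) + (-35) = 139

det(T) = 139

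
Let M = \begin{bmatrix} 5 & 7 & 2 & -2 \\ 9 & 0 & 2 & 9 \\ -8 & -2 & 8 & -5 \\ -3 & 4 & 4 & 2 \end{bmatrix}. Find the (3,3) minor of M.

Delete row 3 and column 3; the remaining 3×3 submatrix is [5 7 -2; 9 0 9; -3 4 2].
Its determinant is -567.

The minor is -567.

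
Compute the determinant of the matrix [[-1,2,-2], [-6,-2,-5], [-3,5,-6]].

The determinant is -7.

Expand along column 1:
  + (-1) · |-2 -5; 5 -6| = (-1)·(12 − (-25)) = -37
  − (-6) · |2 -2; 5 -6| = −(-6)·(-12 − (-10)) = -12
  + (-3) · |2 -2; -2 -5| = (-3)·(-10 − 4) = 42
Sum: (-37) + (-12) + (42) = -7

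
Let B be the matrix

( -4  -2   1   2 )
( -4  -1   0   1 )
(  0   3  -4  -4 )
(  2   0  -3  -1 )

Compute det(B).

Expand along row 2 (it has 1 zero):
  − (-4) · M_21   where M_21 = det([-2 1 2; 3 -4 -4; 0 -3 -1]) = 1
  + (-1) · M_22   where M_22 = det([-4 1 2; 0 -4 -4; 2 -3 -1]) = 40
  + (1) · M_24   where M_24 = det([-4 -2 1; 0 3 -4; 2 0 -3]) = 46
det = (-1)·(-4)·(1) + (+1)·(-1)·(40) + (+1)·(1)·(46) = 10

10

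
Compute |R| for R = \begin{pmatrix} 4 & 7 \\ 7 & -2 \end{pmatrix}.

-57

det(R) = 4·(-2) − 7·7 = -8 − 49 = -57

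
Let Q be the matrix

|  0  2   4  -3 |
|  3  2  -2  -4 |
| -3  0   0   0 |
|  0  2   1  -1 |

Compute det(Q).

Expand along row 3 (it has 3 zeros):
  + (-3) · M_31   where M_31 = det([2 4 -3; 2 -2 -4; 2 1 -1]) = -30
det = (+1)·(-3)·(-30) = 90

det(Q) = 90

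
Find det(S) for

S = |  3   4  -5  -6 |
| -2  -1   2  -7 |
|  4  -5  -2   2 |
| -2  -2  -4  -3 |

-1932

Expand along row 1:
  + (3) · M_11   where M_11 = det([-1 2 -7; -5 -2 2; -2 -4 -3]) = -164
  − (4) · M_12   where M_12 = det([-2 2 -7; 4 -2 2; -2 -4 -3]) = 128
  + (-5) · M_13   where M_13 = det([-2 -1 -7; 4 -5 2; -2 -2 -3]) = 80
  − (-6) · M_14   where M_14 = det([-2 -1 2; 4 -5 -2; -2 -2 -4]) = -88
det = (+1)·(3)·(-164) + (-1)·(4)·(128) + (+1)·(-5)·(80) + (-1)·(-6)·(-88) = -1932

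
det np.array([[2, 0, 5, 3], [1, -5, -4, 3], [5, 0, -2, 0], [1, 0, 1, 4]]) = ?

475

Expand along column 2 (it has 3 zeros):
  + (-5) · M_22   where M_22 = det([2 5 3; 5 -2 0; 1 1 4]) = -95
det = (+1)·(-5)·(-95) = 475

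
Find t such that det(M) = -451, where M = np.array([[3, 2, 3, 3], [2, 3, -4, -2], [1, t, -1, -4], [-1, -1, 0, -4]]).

8

Expanding along the column containing t, det(M) is linear in t: det(M) = (-66)·t + (77).
Set (-66)·t + (77) = -451  ⇒  (-66)·t = -528  ⇒  t = 8.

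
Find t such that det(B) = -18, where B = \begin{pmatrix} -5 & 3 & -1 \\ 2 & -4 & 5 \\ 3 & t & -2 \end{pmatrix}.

t = -1

Expanding along the row containing t, det(B) is linear in t: det(B) = (23)·t + (5).
Set (23)·t + (5) = -18  ⇒  (23)·t = -23  ⇒  t = -1.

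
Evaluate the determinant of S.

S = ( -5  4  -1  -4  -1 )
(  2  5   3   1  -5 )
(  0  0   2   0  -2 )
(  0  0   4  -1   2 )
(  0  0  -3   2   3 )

S is block upper-triangular with a 2×2 block and a 3×3 block on the diagonal, so its determinant equals the product of the determinants of the diagonal blocks.
det of the 2×2 block = -33
det of the 3×3 block = -24
det = (-33)·(-24) = 792

|S| = 792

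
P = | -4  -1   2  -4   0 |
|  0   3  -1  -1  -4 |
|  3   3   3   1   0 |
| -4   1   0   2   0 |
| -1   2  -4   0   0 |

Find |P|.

Expand along column 5 (it has 4 zeros):
  − (-4) · M_25   where M_25 = det([-4 -1 2 -4; 3 3 3 1; -4 1 0 2; -1 2 -4 0]) = -468
det = (-1)·(-4)·(-468) = -1872

-1872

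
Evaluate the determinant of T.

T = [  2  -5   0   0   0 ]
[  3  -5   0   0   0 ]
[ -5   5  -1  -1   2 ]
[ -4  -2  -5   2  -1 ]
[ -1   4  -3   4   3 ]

-280

T is block lower-triangular with a 2×2 block and a 3×3 block on the diagonal, so its determinant equals the product of the determinants of the diagonal blocks.
det of the 2×2 block = 5
det of the 3×3 block = -56
det = (5)·(-56) = -280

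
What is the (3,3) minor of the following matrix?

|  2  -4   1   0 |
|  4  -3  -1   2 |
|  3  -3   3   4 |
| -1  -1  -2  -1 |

2

Delete row 3 and column 3; the remaining 3×3 submatrix is [2 -4 0; 4 -3 2; -1 -1 -1].
Its determinant is 2.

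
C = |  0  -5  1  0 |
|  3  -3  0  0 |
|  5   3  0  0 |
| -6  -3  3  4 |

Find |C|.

The determinant is 96.

Expand along column 4 (it has 3 zeros):
  + (4) · M_44   where M_44 = det([0 -5 1; 3 -3 0; 5 3 0]) = 24
det = (+1)·(4)·(24) = 96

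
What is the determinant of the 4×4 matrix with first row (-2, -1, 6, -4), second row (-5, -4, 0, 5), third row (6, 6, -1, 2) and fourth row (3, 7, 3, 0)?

Expand along row 2 (it has 1 zero):
  − (-5) · M_21   where M_21 = det([-1 6 -4; 6 -1 2; 7 3 0]) = -10
  + (-4) · M_22   where M_22 = det([-2 6 -4; 6 -1 2; 3 3 0]) = -36
  + (5) · M_24   where M_24 = det([-2 -1 6; 6 6 -1; 3 7 3]) = 115
det = (-1)·(-5)·(-10) + (+1)·(-4)·(-36) + (+1)·(5)·(115) = 669

The determinant is 669.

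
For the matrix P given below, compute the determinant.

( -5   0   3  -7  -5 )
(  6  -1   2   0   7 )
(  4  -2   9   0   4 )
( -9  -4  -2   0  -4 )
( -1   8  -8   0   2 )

Expand along column 4 (it has 4 zeros):
  − (-7) · M_14   where M_14 = det([6 -1 2 7; 4 -2 9 4; -9 -4 -2 -4; -1 8 -8 2]) = 2582
det = (-1)·(-7)·(2582) = 18074

18074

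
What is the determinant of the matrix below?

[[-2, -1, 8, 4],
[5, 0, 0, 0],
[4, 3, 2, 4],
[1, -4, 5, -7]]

Expand along row 2 (it has 3 zeros):
  − (5) · M_21   where M_21 = det([-1 8 4; 3 2 4; -4 5 -7]) = 166
det = (-1)·(5)·(166) = -830

-830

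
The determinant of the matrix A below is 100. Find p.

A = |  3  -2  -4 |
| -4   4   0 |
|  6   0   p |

p = 1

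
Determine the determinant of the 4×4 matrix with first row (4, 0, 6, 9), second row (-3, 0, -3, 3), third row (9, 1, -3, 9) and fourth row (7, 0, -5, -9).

The determinant is -456.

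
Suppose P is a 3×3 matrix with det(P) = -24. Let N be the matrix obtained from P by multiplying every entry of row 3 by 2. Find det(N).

-48

Scaling one row by 2 multiplies the determinant by 2.
det(N) = (2)·(-24) = -48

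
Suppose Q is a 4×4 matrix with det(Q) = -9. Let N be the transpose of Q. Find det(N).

det(Qᵀ) = det(Q).
det(N) = (1)·(-9) = -9

|N| = -9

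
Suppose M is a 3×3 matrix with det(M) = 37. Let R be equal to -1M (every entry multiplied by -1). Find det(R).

For a 3×3 matrix, det(-1M) = (-1)^3·det(M) = -1·det(M).
det(R) = (-1)·(37) = -37

-37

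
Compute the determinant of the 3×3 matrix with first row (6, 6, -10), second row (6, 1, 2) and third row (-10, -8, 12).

Expand along column 1:
  + 6 · |1 2; -8 12| = 6·(12 − (-16)) = 168
  − 6 · |6 -10; -8 12| = −6·(72 − 80) = 48
  + (-10) · |6 -10; 1 2| = (-10)·(12 − (-10)) = -220
Sum: (168) + (48) + (-220) = -4

The determinant is -4.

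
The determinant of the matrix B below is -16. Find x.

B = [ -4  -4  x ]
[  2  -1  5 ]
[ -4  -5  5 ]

4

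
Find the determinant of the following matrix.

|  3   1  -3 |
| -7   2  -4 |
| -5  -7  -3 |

-280

Expand along row 1:
  + 3 · |2 -4; -7 -3| = 3·(-6 − 28) = -102
  − 1 · |-7 -4; -5 -3| = −1·(21 − 20) = -1
  + (-3) · |-7 2; -5 -7| = (-3)·(49 − (-10)) = -177
Sum: (-102) + (-1) + (-177) = -280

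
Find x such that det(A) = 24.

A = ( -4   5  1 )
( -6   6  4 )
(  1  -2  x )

x = 5

Expanding along the row containing x, det(A) is linear in x: det(A) = (6)·x + (-6).
Set (6)·x + (-6) = 24  ⇒  (6)·x = 30  ⇒  x = 5.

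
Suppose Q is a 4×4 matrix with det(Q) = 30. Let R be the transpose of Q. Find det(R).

det(Qᵀ) = det(Q).
det(R) = (1)·(30) = 30

30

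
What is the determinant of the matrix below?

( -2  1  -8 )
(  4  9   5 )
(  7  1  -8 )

Expand along column 1:
  + (-2) · |9 5; 1 -8| = (-2)·(-72 − 5) = 154
  − 4 · |1 -8; 1 -8| = −4·(-8 − (-8)) = 0
  + 7 · |1 -8; 9 5| = 7·(5 − (-72)) = 539
Sum: (154) + (0) + (539) = 693

693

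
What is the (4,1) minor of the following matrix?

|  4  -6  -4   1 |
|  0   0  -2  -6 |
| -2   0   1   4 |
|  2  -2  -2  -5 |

Delete row 4 and column 1; the remaining 3×3 submatrix is [-6 -4 1; 0 -2 -6; 0 1 4].
Its determinant is 12.

12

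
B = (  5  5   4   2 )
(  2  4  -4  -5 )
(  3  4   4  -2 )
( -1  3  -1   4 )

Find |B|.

|B| = 737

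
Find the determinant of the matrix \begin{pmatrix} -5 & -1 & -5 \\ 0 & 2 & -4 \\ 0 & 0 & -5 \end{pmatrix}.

50

The matrix is upper triangular, so the determinant is the product of the diagonal entries:
det = (-5) · (2) · (-5) = 50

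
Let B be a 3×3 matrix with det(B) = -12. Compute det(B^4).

20736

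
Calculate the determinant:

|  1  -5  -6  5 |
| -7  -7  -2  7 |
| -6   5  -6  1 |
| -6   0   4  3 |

1848

Expand along row 4 (it has 1 zero):
  − (-6) · M_41   where M_41 = det([-5 -6 5; -7 -2 7; 5 -6 1]) = -192
  − (4) · M_43   where M_43 = det([1 -5 5; -7 -7 7; -6 5 1]) = -252
  + (3) · M_44   where M_44 = det([1 -5 -6; -7 -7 -2; -6 5 -6]) = 664
det = (-1)·(-6)·(-192) + (-1)·(4)·(-252) + (+1)·(3)·(664) = 1848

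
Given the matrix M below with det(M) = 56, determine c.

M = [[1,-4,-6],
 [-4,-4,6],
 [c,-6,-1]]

Expanding along the column containing c, det(M) is linear in c: det(M) = (-48)·c + (-88).
Set (-48)·c + (-88) = 56  ⇒  (-48)·c = 144  ⇒  c = -3.

c = -3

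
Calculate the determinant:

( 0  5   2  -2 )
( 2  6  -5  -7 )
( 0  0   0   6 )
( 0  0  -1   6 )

-60

The matrix is block upper-triangular with a 2×2 block and a 2×2 block on the diagonal, so its determinant equals the product of the determinants of the diagonal blocks.
det of the 2×2 block = -10
det of the 2×2 block = 6
det = (-10)·(6) = -60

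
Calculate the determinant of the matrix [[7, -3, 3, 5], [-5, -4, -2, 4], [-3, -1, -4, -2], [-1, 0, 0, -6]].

-740

Expand along row 4 (it has 2 zeros):
  − (-1) · M_41   where M_41 = det([-3 3 5; -4 -2 4; -1 -4 -2]) = -26
  + (-6) · M_44   where M_44 = det([7 -3 3; -5 -4 -2; -3 -1 -4]) = 119
det = (-1)·(-1)·(-26) + (+1)·(-6)·(119) = -740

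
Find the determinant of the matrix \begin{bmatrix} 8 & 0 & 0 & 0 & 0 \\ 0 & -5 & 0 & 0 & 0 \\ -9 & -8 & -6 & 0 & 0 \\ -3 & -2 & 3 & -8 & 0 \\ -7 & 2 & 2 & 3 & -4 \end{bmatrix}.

The matrix is lower triangular, so the determinant is the product of the diagonal entries:
det = (8) · (-5) · (-6) · (-8) · (-4) = 7680

The determinant is 7680.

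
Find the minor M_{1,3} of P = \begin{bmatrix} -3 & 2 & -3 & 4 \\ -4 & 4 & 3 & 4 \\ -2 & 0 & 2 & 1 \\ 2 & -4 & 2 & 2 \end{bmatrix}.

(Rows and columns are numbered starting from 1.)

Delete row 1 and column 3; the remaining 3×3 submatrix is [-4 4 4; -2 0 1; 2 -4 2].
Its determinant is 40.

The minor is 40.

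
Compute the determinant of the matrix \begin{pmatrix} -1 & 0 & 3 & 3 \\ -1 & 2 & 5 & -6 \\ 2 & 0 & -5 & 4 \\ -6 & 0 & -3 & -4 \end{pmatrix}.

Expand along column 2 (it has 3 zeros):
  + (2) · M_22   where M_22 = det([-1 3 3; 2 -5 4; -6 -3 -4]) = -188
det = (+1)·(2)·(-188) = -376

-376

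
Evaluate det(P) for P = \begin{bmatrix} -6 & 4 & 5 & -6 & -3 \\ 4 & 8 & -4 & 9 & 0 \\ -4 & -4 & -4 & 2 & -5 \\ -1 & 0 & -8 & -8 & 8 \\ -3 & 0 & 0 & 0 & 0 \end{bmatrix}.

-27360

Expand along row 5 (it has 4 zeros):
  + (-3) · M_51   where M_51 = det([4 5 -6 -3; 8 -4 9 0; -4 -4 2 -5; 0 -8 -8 8]) = 9120
det = (+1)·(-3)·(9120) = -27360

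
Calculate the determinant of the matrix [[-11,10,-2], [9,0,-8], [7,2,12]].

Expand along row 2:
  − 9 · |10 -2; 2 12| = −9·(120 − (-4)) = -1116
  − (-8) · |-11 10; 7 2| = −(-8)·(-22 − 70) = -736
Sum: (-1116) + (-736) = -1852

-1852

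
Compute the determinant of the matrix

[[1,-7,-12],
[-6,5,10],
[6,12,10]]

314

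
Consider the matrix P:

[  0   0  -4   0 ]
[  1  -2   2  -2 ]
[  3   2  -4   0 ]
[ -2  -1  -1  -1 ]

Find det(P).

Expand along row 1 (it has 3 zeros):
  + (-4) · M_13   where M_13 = det([1 -2 -2; 3 2 0; -2 -1 -1]) = -10
det = (+1)·(-4)·(-10) = 40

40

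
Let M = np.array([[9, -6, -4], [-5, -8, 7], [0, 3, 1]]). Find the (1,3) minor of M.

-15

Delete row 1 and column 3; the remaining 2×2 submatrix is [-5 -8; 0 3].
Its determinant is (-5)·3 − (-8)·0 = -15.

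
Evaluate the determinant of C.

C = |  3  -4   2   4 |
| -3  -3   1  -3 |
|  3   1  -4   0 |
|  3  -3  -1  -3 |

-378

Expand along row 3 (it has 1 zero):
  + (3) · M_31   where M_31 = det([-4 2 4; -3 1 -3; -3 -1 -3]) = 48
  − (1) · M_32   where M_32 = det([3 2 4; -3 1 -3; 3 -1 -3]) = -54
  + (-4) · M_33   where M_33 = det([3 -4 4; -3 -3 -3; 3 -3 -3]) = 144
det = (+1)·(3)·(48) + (-1)·(1)·(-54) + (+1)·(-4)·(144) = -378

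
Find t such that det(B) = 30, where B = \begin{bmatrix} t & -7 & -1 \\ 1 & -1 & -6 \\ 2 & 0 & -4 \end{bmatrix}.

-6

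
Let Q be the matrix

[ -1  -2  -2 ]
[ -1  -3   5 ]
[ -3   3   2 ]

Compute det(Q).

Expand along row 1:
  + (-1) · |-3 5; 3 2| = (-1)·(-6 − 15) = 21
  − (-2) · |-1 5; -3 2| = −(-2)·(-2 − (-15)) = 26
  + (-2) · |-1 -3; -3 3| = (-2)·(-3 − 9) = 24
Sum: (21) + (26) + (24) = 71

71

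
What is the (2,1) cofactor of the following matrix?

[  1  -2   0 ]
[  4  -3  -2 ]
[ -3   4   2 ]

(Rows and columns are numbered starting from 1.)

4

Delete row 2 and column 1; the remaining 2×2 submatrix is [-2 0; 4 2].
Its determinant is (-2)·2 − 0·4 = -4.
The cofactor carries sign (−1)^(2+1) = −1, so C_{2,1} = −(-4) = 4.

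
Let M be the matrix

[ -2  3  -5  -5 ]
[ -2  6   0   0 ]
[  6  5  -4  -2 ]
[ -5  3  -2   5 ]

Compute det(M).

Expand along row 2 (it has 2 zeros):
  − (-2) · M_21   where M_21 = det([3 -5 -5; 5 -4 -2; 3 -2 5]) = 73
  + (6) · M_22   where M_22 = det([-2 -5 -5; 6 -4 -2; -5 -2 5]) = 308
det = (-1)·(-2)·(73) + (+1)·(6)·(308) = 1994

|M| = 1994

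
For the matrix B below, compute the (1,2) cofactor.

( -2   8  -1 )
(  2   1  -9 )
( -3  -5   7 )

13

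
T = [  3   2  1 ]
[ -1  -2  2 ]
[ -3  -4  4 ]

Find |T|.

-6

Expand along row 1:
  + 3 · |-2 2; -4 4| = 3·(-8 − (-8)) = 0
  − 2 · |-1 2; -3 4| = −2·(-4 − (-6)) = -4
  + 1 · |-1 -2; -3 -4| = 1·(4 − 6) = -2
Sum: (0) + (-4) + (-2) = -6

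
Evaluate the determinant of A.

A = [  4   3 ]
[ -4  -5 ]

det(A) = -8

det(A) = 4·(-5) − 3·(-4) = -20 − (-12) = -8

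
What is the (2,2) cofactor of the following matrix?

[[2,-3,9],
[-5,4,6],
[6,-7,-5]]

Delete row 2 and column 2; the remaining 2×2 submatrix is [2 9; 6 -5].
Its determinant is 2·(-5) − 9·6 = -64.
The cofactor carries sign (−1)^(2+2) = +1, so C_{2,2} = +(-64) = -64.

-64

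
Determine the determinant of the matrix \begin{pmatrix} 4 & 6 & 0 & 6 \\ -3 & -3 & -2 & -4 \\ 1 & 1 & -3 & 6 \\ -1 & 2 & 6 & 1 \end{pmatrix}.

-328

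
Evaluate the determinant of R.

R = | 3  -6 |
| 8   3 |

57

det(R) = 3·3 − (-6)·8 = 9 − (-48) = 57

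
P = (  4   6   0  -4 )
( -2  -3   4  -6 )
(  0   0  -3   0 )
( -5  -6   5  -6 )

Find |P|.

-144

Expand along row 3 (it has 3 zeros):
  + (-3) · M_33   where M_33 = det([4 6 -4; -2 -3 -6; -5 -6 -6]) = 48
det = (+1)·(-3)·(48) = -144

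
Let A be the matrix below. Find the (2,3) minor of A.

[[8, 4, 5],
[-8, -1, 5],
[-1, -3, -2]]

-20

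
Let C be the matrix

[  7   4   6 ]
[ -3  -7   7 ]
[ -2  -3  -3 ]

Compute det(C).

|C| = 172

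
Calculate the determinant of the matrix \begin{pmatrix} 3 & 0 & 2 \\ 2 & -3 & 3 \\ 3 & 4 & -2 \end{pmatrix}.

Expand along row 1:
  + 3 · |-3 3; 4 -2| = 3·(6 − 12) = -18
  + 2 · |2 -3; 3 4| = 2·(8 − (-9)) = 34
Sum: (-18) + (34) = 16

16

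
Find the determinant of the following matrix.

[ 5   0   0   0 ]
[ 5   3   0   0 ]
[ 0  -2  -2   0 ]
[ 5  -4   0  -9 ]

The matrix is lower triangular, so the determinant is the product of the diagonal entries:
det = (5) · (3) · (-2) · (-9) = 270

The determinant is 270.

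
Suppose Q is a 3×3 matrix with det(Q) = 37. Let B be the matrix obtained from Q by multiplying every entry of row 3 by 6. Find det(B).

Scaling one row by 6 multiplies the determinant by 6.
det(B) = (6)·(37) = 222

det(B) = 222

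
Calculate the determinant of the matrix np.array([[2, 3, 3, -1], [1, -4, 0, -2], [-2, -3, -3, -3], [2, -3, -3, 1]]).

The determinant is 192.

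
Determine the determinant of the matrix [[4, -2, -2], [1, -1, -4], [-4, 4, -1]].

34

Expand along column 1:
  + 4 · |-1 -4; 4 -1| = 4·(1 − (-16)) = 68
  − 1 · |-2 -2; 4 -1| = −1·(2 − (-8)) = -10
  + (-4) · |-2 -2; -1 -4| = (-4)·(8 − 2) = -24
Sum: (68) + (-10) + (-24) = 34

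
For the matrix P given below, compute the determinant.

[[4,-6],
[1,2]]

det(P) = 4·2 − (-6)·1 = 8 − (-6) = 14

The determinant is 14.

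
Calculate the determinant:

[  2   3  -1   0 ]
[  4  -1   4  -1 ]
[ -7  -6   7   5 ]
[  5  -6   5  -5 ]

Expand along row 1 (it has 1 zero):
  + (2) · M_11   where M_11 = det([-1 4 -1; -6 7 5; -6 5 -5]) = -192
  − (3) · M_12   where M_12 = det([4 4 -1; -7 7 5; 5 5 -5]) = -210
  + (-1) · M_13   where M_13 = det([4 -1 -1; -7 -6 5; 5 -6 -5]) = 178
det = (+1)·(2)·(-192) + (-1)·(3)·(-210) + (+1)·(-1)·(178) = 68

68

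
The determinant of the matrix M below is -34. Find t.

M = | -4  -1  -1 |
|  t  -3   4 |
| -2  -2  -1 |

t = -4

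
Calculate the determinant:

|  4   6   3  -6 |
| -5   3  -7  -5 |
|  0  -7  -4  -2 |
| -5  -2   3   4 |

Expand along row 3 (it has 1 zero):
  − (-7) · M_32   where M_32 = det([4 3 -6; -5 -7 -5; -5 3 4]) = 383
  + (-4) · M_33   where M_33 = det([4 6 -6; -5 3 -5; -5 -2 4]) = 128
  − (-2) · M_34   where M_34 = det([4 6 3; -5 3 -7; -5 -2 3]) = 355
det = (-1)·(-7)·(383) + (+1)·(-4)·(128) + (-1)·(-2)·(355) = 2879

2879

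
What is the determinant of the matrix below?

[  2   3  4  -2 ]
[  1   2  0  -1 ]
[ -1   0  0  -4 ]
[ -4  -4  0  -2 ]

32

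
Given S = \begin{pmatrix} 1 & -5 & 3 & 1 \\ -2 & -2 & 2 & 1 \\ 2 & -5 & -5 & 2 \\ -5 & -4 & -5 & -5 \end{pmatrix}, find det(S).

Expand along row 1:
  + (1) · M_11   where M_11 = det([-2 2 1; -5 -5 2; -4 -5 -5]) = -131
  − (-5) · M_12   where M_12 = det([-2 2 1; 2 -5 2; -5 -5 -5]) = -105
  + (3) · M_13   where M_13 = det([-2 -2 1; 2 -5 2; -5 -4 -5]) = -99
  − (1) · M_14   where M_14 = det([-2 -2 2; 2 -5 -5; -5 -4 -5]) = -146
det = (+1)·(1)·(-131) + (-1)·(-5)·(-105) + (+1)·(3)·(-99) + (-1)·(1)·(-146) = -807

-807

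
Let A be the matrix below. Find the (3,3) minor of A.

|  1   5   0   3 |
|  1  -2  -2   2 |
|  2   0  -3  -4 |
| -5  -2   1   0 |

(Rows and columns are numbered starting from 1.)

Delete row 3 and column 3; the remaining 3×3 submatrix is [1 5 3; 1 -2 2; -5 -2 0].
Its determinant is -82.

-82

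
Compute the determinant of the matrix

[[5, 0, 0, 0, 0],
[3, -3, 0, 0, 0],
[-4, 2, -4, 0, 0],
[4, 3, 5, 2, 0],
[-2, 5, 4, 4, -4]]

The matrix is lower triangular, so the determinant is the product of the diagonal entries:
det = (5) · (-3) · (-4) · (2) · (-4) = -480

-480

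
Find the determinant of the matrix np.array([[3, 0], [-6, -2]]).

det = 3·(-2) − 0·(-6) = -6 − 0 = -6

The determinant is -6.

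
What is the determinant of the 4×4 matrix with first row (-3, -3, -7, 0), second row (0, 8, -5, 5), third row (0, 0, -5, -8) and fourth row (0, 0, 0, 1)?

The determinant is 120.

The matrix is upper triangular, so the determinant is the product of the diagonal entries:
det = (-3) · (8) · (-5) · (1) = 120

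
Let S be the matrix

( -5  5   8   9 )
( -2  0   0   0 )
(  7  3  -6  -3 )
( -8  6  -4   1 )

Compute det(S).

Expand along row 2 (it has 3 zeros):
  − (-2) · M_21   where M_21 = det([5 8 9; 3 -6 -3; 6 -4 1]) = -42
det = (-1)·(-2)·(-42) = -84

-84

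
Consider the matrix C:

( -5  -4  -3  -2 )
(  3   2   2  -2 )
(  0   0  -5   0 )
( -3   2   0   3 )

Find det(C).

The determinant is 310.

Expand along row 3 (it has 3 zeros):
  + (-5) · M_33   where M_33 = det([-5 -4 -2; 3 2 -2; -3 2 3]) = -62
det = (+1)·(-5)·(-62) = 310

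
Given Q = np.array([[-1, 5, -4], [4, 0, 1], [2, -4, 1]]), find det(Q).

|Q| = 50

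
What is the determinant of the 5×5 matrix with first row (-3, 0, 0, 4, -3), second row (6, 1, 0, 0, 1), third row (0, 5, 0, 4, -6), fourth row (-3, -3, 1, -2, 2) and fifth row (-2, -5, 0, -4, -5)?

The determinant is 1124.

Expand along column 3 (it has 4 zeros):
  − (1) · M_43   where M_43 = det([-3 0 4 -3; 6 1 0 1; 0 5 4 -6; -2 -5 -4 -5]) = -1124
det = (-1)·(1)·(-1124) = 1124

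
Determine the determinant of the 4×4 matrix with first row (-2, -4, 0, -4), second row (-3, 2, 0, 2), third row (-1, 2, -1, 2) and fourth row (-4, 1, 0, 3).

32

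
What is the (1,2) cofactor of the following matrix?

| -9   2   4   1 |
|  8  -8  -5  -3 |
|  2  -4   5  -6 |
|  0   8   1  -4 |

158

Delete row 1 and column 2; the remaining 3×3 submatrix is [8 -5 -3; 2 5 -6; 0 1 -4].
Its determinant is -158.
The cofactor carries sign (−1)^(1+2) = −1, so C_{1,2} = −(-158) = 158.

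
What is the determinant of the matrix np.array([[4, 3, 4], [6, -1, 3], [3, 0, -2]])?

The determinant is 83.

Expand along column 2:
  − 3 · |6 3; 3 -2| = −3·(-12 − 9) = 63
  + (-1) · |4 4; 3 -2| = (-1)·(-8 − 12) = 20
Sum: (63) + (20) = 83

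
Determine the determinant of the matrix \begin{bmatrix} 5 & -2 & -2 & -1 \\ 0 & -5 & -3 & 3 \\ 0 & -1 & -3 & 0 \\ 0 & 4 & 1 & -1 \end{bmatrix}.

The determinant is 105.

Expand along column 1 (it has 3 zeros):
  + (5) · M_11   where M_11 = det([-5 -3 3; -1 -3 0; 4 1 -1]) = 21
det = (+1)·(5)·(21) = 105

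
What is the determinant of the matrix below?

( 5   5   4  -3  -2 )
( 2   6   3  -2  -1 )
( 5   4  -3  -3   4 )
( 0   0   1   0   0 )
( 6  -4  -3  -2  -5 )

Expand along row 4 (it has 4 zeros):
  − (1) · M_43   where M_43 = det([5 5 -3 -2; 2 6 -2 -1; 5 4 -3 4; 6 -4 -2 -5]) = 60
det = (-1)·(1)·(60) = -60

The determinant is -60.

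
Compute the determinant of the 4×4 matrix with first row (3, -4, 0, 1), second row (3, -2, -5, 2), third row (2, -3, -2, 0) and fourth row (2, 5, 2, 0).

Expand along column 4 (it has 2 zeros):
  − (1) · M_14   where M_14 = det([3 -2 -5; 2 -3 -2; 2 5 2]) = -52
  + (2) · M_24   where M_24 = det([3 -4 0; 2 -3 -2; 2 5 2]) = 44
det = (-1)·(1)·(-52) + (+1)·(2)·(44) = 140

The determinant is 140.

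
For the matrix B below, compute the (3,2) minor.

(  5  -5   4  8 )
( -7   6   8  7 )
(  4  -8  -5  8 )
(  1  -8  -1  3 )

259

Delete row 3 and column 2; the remaining 3×3 submatrix is [5 4 8; -7 8 7; 1 -1 3].
Its determinant is 259.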